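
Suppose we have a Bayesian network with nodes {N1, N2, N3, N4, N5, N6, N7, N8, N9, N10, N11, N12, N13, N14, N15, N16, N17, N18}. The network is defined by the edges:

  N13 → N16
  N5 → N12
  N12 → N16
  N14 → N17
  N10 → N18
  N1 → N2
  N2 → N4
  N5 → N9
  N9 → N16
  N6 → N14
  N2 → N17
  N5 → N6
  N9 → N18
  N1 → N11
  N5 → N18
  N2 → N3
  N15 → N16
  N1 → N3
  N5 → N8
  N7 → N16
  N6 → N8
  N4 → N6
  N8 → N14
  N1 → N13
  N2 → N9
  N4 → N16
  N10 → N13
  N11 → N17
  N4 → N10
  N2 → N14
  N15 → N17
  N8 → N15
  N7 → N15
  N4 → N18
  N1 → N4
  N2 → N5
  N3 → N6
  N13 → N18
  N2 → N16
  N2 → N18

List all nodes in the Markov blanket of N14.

Recall MB(v) = parents ∪ children ∪ spouses, where spouses are the other parents of v's children.
Pa(N14) = {N2, N6, N8}.
N14's children: N17.
For each child, the remaining parents (spouses of N14):
  N17 also has parents N2, N11, N15.
Taking the union gives {N2, N6, N8, N11, N15, N17}.

{N2, N6, N8, N11, N15, N17}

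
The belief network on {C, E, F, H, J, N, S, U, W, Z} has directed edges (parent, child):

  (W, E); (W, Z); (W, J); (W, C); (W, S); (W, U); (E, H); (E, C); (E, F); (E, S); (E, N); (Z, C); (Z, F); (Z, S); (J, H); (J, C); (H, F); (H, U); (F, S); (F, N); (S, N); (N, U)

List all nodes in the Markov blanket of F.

The Markov blanket of a node is its parents, its children, and the other parents of its children.
F has children N, S.
F has parents E, H, Z.
Co-parents of F (other parents of its children):
  parents(S) \ {F} = {E, W, Z}.
  N also has parents E, S.
Union: {E, H, Z} ∪ {N, S} ∪ {E, S, W, Z} = {E, H, N, S, W, Z}.

{E, H, N, S, W, Z}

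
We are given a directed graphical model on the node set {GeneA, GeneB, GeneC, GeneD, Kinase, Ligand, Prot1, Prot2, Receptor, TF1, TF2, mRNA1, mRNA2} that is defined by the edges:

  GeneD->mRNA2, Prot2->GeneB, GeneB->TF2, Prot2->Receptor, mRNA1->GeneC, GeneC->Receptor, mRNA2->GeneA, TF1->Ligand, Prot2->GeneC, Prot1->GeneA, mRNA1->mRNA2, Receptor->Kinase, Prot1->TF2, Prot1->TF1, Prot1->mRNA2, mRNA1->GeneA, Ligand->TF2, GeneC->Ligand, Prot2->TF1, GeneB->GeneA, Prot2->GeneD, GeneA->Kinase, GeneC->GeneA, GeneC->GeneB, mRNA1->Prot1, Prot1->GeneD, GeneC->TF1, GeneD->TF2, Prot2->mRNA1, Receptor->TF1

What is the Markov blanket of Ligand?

{GeneB, GeneC, GeneD, Prot1, TF1, TF2}

Pa(Ligand) = {GeneC, TF1}.
Ligand's children: TF2.
For each child, the remaining parents (spouses of Ligand):
  TF2's other parents are GeneB, GeneD, Prot1.
MB(Ligand) = {GeneB, GeneC, GeneD, Prot1, TF1, TF2}.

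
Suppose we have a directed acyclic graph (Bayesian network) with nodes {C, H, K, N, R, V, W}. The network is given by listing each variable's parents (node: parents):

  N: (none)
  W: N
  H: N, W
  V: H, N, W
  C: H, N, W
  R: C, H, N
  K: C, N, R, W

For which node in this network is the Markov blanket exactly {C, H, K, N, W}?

The target node must have every member of {C, H, K, N, W} as a parent, child, or co-parent, and no others.
Parents of R: C, H, N; children: K; co-parents: C, N, W.
These exactly cover the given set, so the node is R.

R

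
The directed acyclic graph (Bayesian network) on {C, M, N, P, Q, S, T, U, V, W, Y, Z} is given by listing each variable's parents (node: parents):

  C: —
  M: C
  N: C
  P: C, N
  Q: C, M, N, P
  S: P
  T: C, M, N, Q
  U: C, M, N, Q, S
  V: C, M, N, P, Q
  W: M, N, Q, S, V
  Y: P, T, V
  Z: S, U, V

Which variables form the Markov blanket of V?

{C, M, N, P, Q, S, T, U, W, Y, Z}

The Markov blanket of a node is its parents, its children, and the other parents of its children.
V's parents: C, M, N, P, Q.
V's children: W, Y, Z.
For each child, the remaining parents (spouses of V):
  W also has parents M, N, Q, S.
  Y's other parents are P, T.
  Z also has parents S, U.
Taking the union gives {C, M, N, P, Q, S, T, U, W, Y, Z}.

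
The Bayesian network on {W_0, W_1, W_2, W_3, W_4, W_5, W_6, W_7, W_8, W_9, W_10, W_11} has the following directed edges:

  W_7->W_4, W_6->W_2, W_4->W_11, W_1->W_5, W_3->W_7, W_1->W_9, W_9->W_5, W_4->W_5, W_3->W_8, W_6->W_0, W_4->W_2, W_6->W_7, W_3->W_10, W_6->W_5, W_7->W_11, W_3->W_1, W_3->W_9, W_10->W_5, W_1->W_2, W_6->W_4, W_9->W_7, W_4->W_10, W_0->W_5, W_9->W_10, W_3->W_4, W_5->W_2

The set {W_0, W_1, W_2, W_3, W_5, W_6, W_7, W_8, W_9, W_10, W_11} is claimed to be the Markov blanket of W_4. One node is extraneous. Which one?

W_8

Recall MB(v) = parents ∪ children ∪ spouses, where spouses are the other parents of v's children.
W_4's parents: W_3, W_6, W_7.
Ch(W_4) = {W_2, W_5, W_10, W_11}.
Other parents of W_4's children:
  W_11's other parent is W_7.
  parents(W_10) \ {W_4} = {W_3, W_9}.
  parents(W_5) \ {W_4} = {W_0, W_1, W_6, W_9, W_10}.
  W_2 also has parents W_1, W_5, W_6.
MB(W_4) = {W_0, W_1, W_2, W_3, W_5, W_6, W_7, W_9, W_10, W_11}.
W_8 is neither a parent, child, nor co-parent of W_4, so it does not belong.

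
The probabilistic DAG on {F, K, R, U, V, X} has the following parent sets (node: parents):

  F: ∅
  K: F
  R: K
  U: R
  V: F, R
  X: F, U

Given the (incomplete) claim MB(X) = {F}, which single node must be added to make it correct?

U

Recall MB(v) = parents ∪ children ∪ spouses, where spouses are the other parents of v's children.
Children of X: none.
Parents of X: F, U.
With no children, X has no spouses; the co-parent set is empty.
MB(X) = {F, U}.
Comparing with the claimed set, U is missing.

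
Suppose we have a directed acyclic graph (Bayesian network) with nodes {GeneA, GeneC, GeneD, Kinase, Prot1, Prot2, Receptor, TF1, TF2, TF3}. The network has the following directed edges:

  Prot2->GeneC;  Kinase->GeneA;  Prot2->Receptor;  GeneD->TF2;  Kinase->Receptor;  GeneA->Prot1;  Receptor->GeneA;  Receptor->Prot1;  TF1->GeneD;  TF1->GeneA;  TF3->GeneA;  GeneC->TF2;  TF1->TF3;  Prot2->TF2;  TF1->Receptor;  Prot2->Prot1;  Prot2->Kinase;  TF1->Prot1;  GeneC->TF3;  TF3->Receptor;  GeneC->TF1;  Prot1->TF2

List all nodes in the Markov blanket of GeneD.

{GeneC, Prot1, Prot2, TF1, TF2}

Parents of GeneD: TF1.
GeneD's children: TF2.
For each child, the remaining parents (spouses of GeneD):
  parents(TF2) \ {GeneD} = {GeneC, Prot1, Prot2}.
So the Markov blanket of GeneD is {GeneC, Prot1, Prot2, TF1, TF2}.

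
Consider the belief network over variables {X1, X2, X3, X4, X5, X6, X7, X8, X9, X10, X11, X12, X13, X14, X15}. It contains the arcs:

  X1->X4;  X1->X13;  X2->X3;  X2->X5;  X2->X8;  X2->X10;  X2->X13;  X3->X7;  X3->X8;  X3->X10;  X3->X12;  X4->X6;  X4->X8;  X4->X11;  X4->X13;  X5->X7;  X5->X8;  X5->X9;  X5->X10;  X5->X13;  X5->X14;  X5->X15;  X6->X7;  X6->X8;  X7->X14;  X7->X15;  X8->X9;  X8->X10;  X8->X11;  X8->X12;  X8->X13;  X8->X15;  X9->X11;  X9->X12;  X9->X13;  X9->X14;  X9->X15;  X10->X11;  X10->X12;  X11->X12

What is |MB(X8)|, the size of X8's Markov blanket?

13

Parents of X8: X2, X3, X4, X5, X6.
Children of X8: X9, X10, X11, X12, X13, X15.
Parents of each child, excluding X8:
  X9's other parent is X5.
  X10's other parents are X2, X3, X5.
  X11's other parents are X4, X9, X10.
  parents(X12) \ {X8} = {X3, X9, X10, X11}.
  parents(X13) \ {X8} = {X1, X2, X4, X5, X9}.
  parents(X15) \ {X8} = {X5, X7, X9}.
MB(X8) = {X1, X2, X3, X4, X5, X6, X7, X9, X10, X11, X12, X13, X15}, which has 13 nodes.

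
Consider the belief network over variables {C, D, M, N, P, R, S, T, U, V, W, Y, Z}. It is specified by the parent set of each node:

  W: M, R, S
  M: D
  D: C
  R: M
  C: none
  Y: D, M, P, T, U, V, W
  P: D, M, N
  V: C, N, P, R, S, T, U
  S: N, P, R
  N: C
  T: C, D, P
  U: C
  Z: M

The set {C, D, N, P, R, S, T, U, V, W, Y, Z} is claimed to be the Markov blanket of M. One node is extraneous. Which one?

Recall MB(v) = parents ∪ children ∪ spouses, where spouses are the other parents of v's children.
M's parents: D.
M has children P, R, W, Y, Z.
Other parents of M's children:
  P: D, N
  R: —
  W: R, S
  Y: D, P, T, U, V, W
  Z: —
MB(M) = {D, N, P, R, S, T, U, V, W, Y, Z}.
C is neither a parent, child, nor co-parent of M, so it does not belong.

C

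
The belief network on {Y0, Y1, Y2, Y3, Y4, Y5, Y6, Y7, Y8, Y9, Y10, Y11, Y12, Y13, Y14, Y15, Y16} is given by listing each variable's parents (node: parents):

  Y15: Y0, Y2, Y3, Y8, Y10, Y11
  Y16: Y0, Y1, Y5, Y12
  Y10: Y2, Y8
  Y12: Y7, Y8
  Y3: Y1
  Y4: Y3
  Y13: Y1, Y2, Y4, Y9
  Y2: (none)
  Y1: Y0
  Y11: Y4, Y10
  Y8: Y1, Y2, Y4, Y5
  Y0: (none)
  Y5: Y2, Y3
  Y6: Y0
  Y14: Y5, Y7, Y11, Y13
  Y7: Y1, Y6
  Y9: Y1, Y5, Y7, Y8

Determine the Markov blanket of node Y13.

{Y1, Y2, Y4, Y5, Y7, Y9, Y11, Y14}

The Markov blanket of a node is its parents, its children, and the other parents of its children.
Y13's parents: Y1, Y2, Y4, Y9.
Children of Y13: Y14.
For each child, the remaining parents (spouses of Y13):
  Y14: Y5, Y7, Y11
Union: {Y1, Y2, Y4, Y9} ∪ {Y14} ∪ {Y5, Y7, Y11} = {Y1, Y2, Y4, Y5, Y7, Y9, Y11, Y14}.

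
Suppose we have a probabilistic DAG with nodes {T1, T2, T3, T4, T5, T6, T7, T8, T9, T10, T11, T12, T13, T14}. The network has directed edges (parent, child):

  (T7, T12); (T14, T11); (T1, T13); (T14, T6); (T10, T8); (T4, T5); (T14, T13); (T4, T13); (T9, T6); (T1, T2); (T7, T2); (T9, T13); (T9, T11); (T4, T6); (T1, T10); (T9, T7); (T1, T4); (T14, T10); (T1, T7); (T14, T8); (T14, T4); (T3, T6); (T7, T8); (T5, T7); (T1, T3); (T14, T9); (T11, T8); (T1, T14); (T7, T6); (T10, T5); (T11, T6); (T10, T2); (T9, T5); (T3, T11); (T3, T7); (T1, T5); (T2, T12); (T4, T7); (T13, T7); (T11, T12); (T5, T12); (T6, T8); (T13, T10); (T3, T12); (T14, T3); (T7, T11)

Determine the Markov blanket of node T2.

The Markov blanket of a node is its parents, its children, and the other parents of its children.
Parents of T2: T1, T7, T10.
Ch(T2) = {T12}.
Other parents of T2's children:
  T12's other parents are T3, T5, T7, T11.
Union: {T1, T7, T10} ∪ {T12} ∪ {T3, T5, T7, T11} = {T1, T3, T5, T7, T10, T11, T12}.

{T1, T3, T5, T7, T10, T11, T12}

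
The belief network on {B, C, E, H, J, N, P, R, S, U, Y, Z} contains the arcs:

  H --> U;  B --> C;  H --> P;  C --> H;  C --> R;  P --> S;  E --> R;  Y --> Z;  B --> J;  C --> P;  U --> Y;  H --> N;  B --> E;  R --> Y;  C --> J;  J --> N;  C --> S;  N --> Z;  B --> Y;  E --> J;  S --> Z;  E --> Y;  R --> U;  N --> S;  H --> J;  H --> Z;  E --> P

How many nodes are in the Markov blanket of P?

5

By definition, MB(P) is built from P's parents, P's children, and the co-parents of P.
Ch(P) = {S}.
P's parents: C, E, H.
Co-parents of P (other parents of its children):
  S's other parents are C, N.
MB(P) = {C, E, H, N, S}, which has 5 nodes.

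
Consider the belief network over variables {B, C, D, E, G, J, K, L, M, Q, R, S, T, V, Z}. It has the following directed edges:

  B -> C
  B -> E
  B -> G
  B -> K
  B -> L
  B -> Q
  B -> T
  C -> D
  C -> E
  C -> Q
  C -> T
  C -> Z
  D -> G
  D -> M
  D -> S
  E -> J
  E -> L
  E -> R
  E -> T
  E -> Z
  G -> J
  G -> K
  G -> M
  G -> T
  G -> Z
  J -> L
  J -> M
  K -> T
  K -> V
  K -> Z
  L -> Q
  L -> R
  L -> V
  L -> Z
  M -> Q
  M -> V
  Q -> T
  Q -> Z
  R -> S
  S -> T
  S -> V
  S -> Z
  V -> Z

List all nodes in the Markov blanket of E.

Parents of E: B, C.
E's children: J, L, R, T, Z.
Other parents of E's children:
  parents(J) \ {E} = {G}.
  L also has parents B, J.
  parents(R) \ {E} = {L}.
  parents(T) \ {E} = {B, C, G, K, Q, S}.
  Z's other parents are C, G, K, L, Q, S, V.
Union: {B, C} ∪ {J, L, R, T, Z} ∪ {B, C, G, J, K, L, Q, S, V} = {B, C, G, J, K, L, Q, R, S, T, V, Z}.

{B, C, G, J, K, L, Q, R, S, T, V, Z}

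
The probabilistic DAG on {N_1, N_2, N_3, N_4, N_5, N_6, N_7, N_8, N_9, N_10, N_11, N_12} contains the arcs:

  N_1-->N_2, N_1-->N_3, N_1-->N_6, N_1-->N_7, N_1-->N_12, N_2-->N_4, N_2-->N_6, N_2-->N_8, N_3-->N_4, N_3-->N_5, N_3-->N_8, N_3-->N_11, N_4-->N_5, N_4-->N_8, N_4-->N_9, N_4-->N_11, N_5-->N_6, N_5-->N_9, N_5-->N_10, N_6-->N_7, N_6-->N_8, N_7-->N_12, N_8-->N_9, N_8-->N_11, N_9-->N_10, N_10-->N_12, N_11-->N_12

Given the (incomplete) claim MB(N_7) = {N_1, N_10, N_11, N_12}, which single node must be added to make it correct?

N_6

By definition, MB(N_7) is built from N_7's parents, N_7's children, and the co-parents of N_7.
N_7 has parents N_1, N_6.
N_7's children: N_12.
Co-parents of N_7 (other parents of its children):
  N_12 also has parents N_1, N_10, N_11.
MB(N_7) = {N_1, N_6, N_10, N_11, N_12}.
Comparing with the claimed set, N_6 is missing.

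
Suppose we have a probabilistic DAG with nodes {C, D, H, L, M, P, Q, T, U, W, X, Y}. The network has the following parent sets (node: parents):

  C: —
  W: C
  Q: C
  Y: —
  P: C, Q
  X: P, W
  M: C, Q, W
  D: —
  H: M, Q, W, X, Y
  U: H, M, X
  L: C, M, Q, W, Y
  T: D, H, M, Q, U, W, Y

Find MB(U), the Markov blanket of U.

The Markov blanket of a node is its parents, its children, and the other parents of its children.
U's parents: H, M, X.
U has child T.
Parents of each child, excluding U:
  T also has parents D, H, M, Q, W, Y.
Taking the union gives {D, H, M, Q, T, W, X, Y}.

{D, H, M, Q, T, W, X, Y}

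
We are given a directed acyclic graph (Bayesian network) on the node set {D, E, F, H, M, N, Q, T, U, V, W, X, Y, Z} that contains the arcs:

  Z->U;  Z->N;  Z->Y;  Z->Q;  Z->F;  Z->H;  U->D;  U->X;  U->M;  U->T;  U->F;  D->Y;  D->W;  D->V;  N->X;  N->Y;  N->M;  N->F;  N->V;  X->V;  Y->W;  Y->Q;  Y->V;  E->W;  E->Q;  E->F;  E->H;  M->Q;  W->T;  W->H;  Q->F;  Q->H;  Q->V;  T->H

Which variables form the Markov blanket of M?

Recall MB(v) = parents ∪ children ∪ spouses, where spouses are the other parents of v's children.
M's parents: N, U.
M's children: Q.
For each child, the remaining parents (spouses of M):
  Q's other parents are E, Y, Z.
MB(M) = {E, N, Q, U, Y, Z}.

{E, N, Q, U, Y, Z}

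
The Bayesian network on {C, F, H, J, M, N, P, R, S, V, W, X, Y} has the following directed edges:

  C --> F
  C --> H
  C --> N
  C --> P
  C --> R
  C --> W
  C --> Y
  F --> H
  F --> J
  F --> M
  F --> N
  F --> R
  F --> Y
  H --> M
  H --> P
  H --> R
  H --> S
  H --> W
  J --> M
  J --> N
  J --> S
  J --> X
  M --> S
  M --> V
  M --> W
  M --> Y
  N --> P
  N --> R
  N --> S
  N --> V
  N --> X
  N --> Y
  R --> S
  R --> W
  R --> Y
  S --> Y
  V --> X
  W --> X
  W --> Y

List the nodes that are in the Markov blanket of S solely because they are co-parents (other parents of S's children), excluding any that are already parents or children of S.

Children of S: Y.
  parents(Y) \ {S} = {C, F, M, N, R, W}.
Excluding nodes already adjacent to S (H, J, M, N, R, Y), the co-parent-only contribution is {C, F, W}.

{C, F, W}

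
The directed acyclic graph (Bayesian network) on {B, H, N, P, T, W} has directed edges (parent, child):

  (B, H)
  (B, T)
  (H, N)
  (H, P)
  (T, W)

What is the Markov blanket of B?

{H, T}

Parents of B: none.
B's children: H, T.
For each child, the remaining parents (spouses of B):
  H has no other parent.
  T: no additional parents.
So the Markov blanket of B is {H, T}.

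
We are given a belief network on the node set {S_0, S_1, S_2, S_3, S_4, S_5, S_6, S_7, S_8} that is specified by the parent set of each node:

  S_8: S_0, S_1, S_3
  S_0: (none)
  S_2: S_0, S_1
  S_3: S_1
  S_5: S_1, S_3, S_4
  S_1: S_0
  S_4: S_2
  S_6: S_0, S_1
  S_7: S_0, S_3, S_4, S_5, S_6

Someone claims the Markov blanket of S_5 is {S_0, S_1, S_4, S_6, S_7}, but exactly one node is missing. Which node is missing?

S_3

S_5 has parents S_1, S_3, S_4.
S_5's children: S_7.
Co-parents of S_5 (other parents of its children):
  parents(S_7) \ {S_5} = {S_0, S_3, S_4, S_6}.
MB(S_5) = {S_0, S_1, S_3, S_4, S_6, S_7}.
Comparing with the claimed set, S_3 is missing.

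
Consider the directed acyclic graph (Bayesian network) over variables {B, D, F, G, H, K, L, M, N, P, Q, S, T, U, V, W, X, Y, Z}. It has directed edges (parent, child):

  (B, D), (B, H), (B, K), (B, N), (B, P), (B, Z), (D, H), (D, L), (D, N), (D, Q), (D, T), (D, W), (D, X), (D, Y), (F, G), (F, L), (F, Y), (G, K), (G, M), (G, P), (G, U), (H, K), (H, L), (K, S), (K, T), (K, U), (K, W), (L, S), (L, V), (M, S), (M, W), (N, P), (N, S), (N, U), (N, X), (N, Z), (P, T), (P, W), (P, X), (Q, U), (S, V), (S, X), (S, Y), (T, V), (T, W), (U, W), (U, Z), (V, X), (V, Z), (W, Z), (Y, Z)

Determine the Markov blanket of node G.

{B, F, H, K, M, N, P, Q, U}

Recall MB(v) = parents ∪ children ∪ spouses, where spouses are the other parents of v's children.
Children of G: K, M, P, U.
G has parent F.
Other parents of G's children:
  K's other parents are B, H.
  M has no other parent.
  P's other parents are B, N.
  U's other parents are K, N, Q.
Taking the union gives {B, F, H, K, M, N, P, Q, U}.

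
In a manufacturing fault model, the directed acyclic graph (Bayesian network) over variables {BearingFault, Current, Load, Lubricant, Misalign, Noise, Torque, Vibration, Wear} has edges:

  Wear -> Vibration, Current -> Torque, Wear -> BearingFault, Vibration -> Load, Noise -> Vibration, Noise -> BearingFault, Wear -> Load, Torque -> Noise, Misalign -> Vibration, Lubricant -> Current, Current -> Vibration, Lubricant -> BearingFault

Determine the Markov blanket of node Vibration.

{Current, Load, Misalign, Noise, Wear}

A node's Markov blanket = Pa ∪ Ch ∪ (parents of Ch other than the node itself).
Vibration has parents Current, Misalign, Noise, Wear.
Vibration has child Load.
Parents of each child, excluding Vibration:
  Load's other parent is Wear.
MB(Vibration) = {Current, Load, Misalign, Noise, Wear}.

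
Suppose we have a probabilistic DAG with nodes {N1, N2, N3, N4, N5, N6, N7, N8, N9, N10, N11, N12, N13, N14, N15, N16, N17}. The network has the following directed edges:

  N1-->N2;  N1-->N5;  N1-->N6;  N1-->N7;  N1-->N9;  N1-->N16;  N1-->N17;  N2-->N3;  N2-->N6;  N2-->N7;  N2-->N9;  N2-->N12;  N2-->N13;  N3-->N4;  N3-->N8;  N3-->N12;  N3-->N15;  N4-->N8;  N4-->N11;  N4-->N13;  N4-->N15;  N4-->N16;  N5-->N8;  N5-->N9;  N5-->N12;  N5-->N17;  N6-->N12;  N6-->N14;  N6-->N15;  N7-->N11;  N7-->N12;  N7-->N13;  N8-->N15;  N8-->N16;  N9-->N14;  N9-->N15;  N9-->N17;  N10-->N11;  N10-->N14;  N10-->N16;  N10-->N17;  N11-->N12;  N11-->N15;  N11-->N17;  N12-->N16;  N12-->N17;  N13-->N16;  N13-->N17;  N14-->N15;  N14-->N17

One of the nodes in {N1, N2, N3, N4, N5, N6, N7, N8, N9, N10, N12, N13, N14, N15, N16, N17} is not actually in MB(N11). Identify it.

N16

Children of N11: N12, N15, N17.
N11's parents: N4, N7, N10.
Parents of each child, excluding N11:
  N12 also has parents N2, N3, N5, N6, N7.
  parents(N15) \ {N11} = {N3, N4, N6, N8, N9, N14}.
  N17 also has parents N1, N5, N9, N10, N12, N13, N14.
MB(N11) = {N1, N2, N3, N4, N5, N6, N7, N8, N9, N10, N12, N13, N14, N15, N17}.
N16 is neither a parent, child, nor co-parent of N11, so it does not belong.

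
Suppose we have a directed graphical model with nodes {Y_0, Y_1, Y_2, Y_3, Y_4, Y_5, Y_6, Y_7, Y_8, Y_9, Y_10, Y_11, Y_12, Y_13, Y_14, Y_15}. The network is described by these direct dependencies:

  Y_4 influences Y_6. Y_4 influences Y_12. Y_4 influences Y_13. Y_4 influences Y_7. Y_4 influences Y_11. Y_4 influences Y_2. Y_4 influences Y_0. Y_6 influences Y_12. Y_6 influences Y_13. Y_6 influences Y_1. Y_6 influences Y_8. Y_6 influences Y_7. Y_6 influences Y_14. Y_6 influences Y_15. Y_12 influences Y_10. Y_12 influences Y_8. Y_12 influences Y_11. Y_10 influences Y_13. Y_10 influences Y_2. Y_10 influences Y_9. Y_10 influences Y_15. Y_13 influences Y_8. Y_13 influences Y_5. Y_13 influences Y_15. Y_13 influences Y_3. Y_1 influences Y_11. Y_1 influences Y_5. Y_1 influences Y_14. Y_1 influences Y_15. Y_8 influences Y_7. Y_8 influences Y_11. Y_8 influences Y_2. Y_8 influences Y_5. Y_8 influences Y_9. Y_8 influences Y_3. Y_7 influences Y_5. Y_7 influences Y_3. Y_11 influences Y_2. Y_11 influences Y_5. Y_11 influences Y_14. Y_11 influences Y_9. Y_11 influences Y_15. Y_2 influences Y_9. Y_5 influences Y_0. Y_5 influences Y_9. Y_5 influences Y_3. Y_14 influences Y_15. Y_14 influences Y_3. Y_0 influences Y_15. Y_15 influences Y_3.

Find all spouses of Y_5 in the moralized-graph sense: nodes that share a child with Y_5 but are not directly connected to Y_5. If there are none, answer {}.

{Y_2, Y_4, Y_10, Y_14, Y_15}

Children of Y_5: Y_0, Y_3, Y_9.
  Y_0: Y_4
  Y_9: Y_2, Y_8, Y_10, Y_11
  Y_3: Y_7, Y_8, Y_13, Y_14, Y_15
Excluding nodes already adjacent to Y_5 (Y_0, Y_1, Y_3, Y_7, Y_8, Y_9, Y_11, Y_13), the co-parent-only contribution is {Y_2, Y_4, Y_10, Y_14, Y_15}.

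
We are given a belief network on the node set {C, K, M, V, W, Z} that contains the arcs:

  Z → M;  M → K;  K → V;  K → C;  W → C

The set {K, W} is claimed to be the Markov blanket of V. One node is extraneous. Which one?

W

A node's Markov blanket = Pa ∪ Ch ∪ (parents of Ch other than the node itself).
Ch(V) = {}.
Parents of V: K.
With no children, V has no spouses; the co-parent set is empty.
MB(V) = {K}.
W is neither a parent, child, nor co-parent of V, so it does not belong.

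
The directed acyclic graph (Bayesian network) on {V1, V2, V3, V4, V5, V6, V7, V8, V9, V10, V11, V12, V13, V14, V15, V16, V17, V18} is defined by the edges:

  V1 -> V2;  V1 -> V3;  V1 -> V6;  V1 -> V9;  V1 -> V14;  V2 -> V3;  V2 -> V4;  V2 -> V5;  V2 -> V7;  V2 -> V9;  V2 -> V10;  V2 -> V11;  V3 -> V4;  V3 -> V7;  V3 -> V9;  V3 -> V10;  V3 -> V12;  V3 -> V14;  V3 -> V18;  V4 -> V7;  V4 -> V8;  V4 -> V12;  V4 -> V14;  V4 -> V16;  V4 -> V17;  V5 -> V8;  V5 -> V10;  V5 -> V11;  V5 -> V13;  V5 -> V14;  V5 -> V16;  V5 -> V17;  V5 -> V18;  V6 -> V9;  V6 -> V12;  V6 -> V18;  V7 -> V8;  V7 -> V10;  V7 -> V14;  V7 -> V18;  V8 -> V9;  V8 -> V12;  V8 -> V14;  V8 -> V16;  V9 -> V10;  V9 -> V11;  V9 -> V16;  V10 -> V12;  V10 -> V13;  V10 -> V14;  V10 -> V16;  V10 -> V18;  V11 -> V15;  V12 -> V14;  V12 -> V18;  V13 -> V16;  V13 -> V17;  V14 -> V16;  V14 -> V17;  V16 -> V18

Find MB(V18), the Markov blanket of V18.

{V3, V5, V6, V7, V10, V12, V16}

Parents of V18: V3, V5, V6, V7, V10, V12, V16.
Ch(V18) = {}.
With no children, V18 has no spouses; the co-parent set is empty.
So the Markov blanket of V18 is {V3, V5, V6, V7, V10, V12, V16}.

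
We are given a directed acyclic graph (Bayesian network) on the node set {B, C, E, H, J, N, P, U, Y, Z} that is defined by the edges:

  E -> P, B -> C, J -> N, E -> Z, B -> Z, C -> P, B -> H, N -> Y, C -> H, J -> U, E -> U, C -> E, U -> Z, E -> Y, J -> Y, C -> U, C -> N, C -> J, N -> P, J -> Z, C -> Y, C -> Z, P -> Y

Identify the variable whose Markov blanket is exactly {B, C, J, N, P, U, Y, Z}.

The target node must have every member of {B, C, J, N, P, U, Y, Z} as a parent, child, or co-parent, and no others.
Parents of E: C; children: P, U, Y, Z; co-parents: B, C, J, N, P, U.
These exactly cover the given set, so the node is E.

E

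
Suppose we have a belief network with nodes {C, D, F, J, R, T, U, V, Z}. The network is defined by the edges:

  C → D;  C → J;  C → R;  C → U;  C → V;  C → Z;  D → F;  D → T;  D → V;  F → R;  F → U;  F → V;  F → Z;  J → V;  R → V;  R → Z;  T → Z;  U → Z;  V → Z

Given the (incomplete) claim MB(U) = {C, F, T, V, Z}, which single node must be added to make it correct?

R

A node's Markov blanket = Pa ∪ Ch ∪ (parents of Ch other than the node itself).
U's children: Z.
U has parents C, F.
Other parents of U's children:
  Z: C, F, R, T, V
MB(U) = {C, F, R, T, V, Z}.
Comparing with the claimed set, R is missing.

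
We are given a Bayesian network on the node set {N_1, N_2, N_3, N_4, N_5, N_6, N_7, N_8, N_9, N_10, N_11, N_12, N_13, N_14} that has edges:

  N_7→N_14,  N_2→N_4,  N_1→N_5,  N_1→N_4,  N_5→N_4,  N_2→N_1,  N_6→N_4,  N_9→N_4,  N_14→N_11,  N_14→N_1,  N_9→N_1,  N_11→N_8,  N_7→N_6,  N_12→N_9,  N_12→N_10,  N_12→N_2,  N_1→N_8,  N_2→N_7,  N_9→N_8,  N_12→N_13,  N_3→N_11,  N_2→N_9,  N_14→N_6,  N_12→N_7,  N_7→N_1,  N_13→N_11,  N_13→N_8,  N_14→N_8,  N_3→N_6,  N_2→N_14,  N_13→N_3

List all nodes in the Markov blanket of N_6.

By definition, MB(N_6) is built from N_6's parents, N_6's children, and the co-parents of N_6.
Children of N_6: N_4.
N_6 has parents N_3, N_7, N_14.
Other parents of N_6's children:
  N_4 also has parents N_1, N_2, N_5, N_9.
Union: {N_3, N_7, N_14} ∪ {N_4} ∪ {N_1, N_2, N_5, N_9} = {N_1, N_2, N_3, N_4, N_5, N_7, N_9, N_14}.

{N_1, N_2, N_3, N_4, N_5, N_7, N_9, N_14}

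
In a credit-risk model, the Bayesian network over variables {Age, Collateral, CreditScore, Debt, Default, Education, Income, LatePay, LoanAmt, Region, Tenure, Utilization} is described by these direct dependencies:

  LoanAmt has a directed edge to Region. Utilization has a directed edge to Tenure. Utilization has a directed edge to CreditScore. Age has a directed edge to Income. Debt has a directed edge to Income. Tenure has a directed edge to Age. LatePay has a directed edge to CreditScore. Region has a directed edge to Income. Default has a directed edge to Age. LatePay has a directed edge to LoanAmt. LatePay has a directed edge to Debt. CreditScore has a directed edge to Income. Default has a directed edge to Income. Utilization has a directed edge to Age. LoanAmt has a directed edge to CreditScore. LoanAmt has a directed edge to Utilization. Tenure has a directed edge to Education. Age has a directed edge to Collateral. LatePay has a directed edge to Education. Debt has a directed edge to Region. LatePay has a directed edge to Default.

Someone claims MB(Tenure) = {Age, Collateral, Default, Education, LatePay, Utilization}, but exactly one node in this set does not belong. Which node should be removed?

Collateral

Recall MB(v) = parents ∪ children ∪ spouses, where spouses are the other parents of v's children.
Tenure has parent Utilization.
Ch(Tenure) = {Age, Education}.
For each child, the remaining parents (spouses of Tenure):
  parents(Education) \ {Tenure} = {LatePay}.
  parents(Age) \ {Tenure} = {Default, Utilization}.
MB(Tenure) = {Age, Default, Education, LatePay, Utilization}.
Collateral is neither a parent, child, nor co-parent of Tenure, so it does not belong.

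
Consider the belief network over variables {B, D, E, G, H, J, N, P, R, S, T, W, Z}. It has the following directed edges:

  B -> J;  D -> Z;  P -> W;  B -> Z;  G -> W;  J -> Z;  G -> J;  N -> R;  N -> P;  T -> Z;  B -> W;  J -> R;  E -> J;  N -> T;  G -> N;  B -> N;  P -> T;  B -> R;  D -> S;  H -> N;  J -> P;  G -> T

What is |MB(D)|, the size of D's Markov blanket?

D's children: S, Z.
D's parents: none.
For each child, the remaining parents (spouses of D):
  S has no other parent.
  parents(Z) \ {D} = {B, J, T}.
MB(D) = {B, J, S, T, Z}, which has 5 nodes.

5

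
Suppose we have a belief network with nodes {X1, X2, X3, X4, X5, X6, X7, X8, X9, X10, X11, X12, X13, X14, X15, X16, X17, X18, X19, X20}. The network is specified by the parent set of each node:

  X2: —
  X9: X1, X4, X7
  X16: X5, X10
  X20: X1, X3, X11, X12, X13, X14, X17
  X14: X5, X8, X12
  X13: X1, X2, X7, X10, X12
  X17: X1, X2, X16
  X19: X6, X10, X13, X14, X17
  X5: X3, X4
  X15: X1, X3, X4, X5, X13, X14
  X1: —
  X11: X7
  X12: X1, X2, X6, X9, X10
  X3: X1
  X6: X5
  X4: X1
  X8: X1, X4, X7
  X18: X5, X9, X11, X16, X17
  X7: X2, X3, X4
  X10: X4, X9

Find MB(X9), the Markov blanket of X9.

X9's parents: X1, X4, X7.
X9 has children X10, X12, X18.
Co-parents of X9 (other parents of its children):
  X10: X4
  X12: X1, X2, X6, X10
  X18: X5, X11, X16, X17
Union: {X1, X4, X7} ∪ {X10, X12, X18} ∪ {X1, X2, X4, X5, X6, X10, X11, X16, X17} = {X1, X2, X4, X5, X6, X7, X10, X11, X12, X16, X17, X18}.

{X1, X2, X4, X5, X6, X7, X10, X11, X12, X16, X17, X18}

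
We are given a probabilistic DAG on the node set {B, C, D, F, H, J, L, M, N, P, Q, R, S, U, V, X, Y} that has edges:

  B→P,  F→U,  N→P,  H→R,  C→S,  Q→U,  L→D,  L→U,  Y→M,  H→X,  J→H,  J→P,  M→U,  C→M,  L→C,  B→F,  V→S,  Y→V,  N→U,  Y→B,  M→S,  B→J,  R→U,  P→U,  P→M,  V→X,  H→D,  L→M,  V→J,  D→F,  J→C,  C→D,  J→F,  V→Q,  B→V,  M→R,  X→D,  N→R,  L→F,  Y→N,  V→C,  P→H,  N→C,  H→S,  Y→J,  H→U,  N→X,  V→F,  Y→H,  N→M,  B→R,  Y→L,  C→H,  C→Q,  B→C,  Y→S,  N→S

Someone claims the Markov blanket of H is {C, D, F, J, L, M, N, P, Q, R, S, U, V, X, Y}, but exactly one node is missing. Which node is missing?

B

H's parents: C, J, P, Y.
Children of H: D, R, S, U, X.
Other parents of H's children:
  X also has parents N, V.
  R also has parents B, M, N.
  D's other parents are C, L, X.
  parents(U) \ {H} = {F, L, M, N, P, Q, R}.
  parents(S) \ {H} = {C, M, N, V, Y}.
MB(H) = {B, C, D, F, J, L, M, N, P, Q, R, S, U, V, X, Y}.
Comparing with the claimed set, B is missing.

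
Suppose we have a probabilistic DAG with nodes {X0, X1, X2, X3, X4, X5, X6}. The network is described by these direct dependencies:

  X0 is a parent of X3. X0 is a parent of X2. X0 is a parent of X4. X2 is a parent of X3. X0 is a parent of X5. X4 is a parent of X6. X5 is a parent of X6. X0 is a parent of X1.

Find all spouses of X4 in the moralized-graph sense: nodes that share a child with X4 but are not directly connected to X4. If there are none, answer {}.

{X5}

Children of X4: X6.
  X6 also has parent X5.
Excluding nodes already adjacent to X4 (X0, X6), the co-parent-only contribution is {X5}.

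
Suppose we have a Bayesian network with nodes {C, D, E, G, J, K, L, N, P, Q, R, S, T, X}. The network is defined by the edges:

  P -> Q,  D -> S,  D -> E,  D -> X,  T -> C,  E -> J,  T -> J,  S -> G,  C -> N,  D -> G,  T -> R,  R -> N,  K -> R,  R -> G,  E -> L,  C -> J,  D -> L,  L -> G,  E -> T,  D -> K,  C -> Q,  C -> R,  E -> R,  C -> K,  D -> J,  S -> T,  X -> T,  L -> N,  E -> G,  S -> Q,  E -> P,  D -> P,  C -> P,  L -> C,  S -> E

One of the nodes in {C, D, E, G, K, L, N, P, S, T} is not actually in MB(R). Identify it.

Recall MB(v) = parents ∪ children ∪ spouses, where spouses are the other parents of v's children.
R's parents: C, E, K, T.
R's children: G, N.
For each child, the remaining parents (spouses of R):
  parents(G) \ {R} = {D, E, L, S}.
  parents(N) \ {R} = {C, L}.
MB(R) = {C, D, E, G, K, L, N, S, T}.
P is neither a parent, child, nor co-parent of R, so it does not belong.

P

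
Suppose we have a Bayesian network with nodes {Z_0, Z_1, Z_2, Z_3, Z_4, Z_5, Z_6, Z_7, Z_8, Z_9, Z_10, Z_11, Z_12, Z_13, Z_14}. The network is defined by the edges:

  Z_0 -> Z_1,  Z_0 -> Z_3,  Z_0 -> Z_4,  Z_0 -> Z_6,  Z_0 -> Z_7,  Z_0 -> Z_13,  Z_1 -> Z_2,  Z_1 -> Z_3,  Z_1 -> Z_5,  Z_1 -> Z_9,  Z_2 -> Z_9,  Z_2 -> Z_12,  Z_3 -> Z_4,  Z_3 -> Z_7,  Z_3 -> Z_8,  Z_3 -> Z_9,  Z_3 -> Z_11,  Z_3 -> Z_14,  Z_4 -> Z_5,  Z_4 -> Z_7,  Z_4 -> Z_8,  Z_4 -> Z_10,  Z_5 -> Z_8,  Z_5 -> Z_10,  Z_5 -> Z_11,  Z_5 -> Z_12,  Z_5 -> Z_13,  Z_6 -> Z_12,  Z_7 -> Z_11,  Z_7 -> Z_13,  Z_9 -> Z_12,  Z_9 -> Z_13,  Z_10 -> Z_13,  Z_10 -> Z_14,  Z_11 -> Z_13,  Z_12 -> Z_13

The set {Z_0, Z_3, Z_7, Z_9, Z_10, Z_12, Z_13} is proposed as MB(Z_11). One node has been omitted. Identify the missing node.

Z_5

A node's Markov blanket = Pa ∪ Ch ∪ (parents of Ch other than the node itself).
Z_11 has parents Z_3, Z_5, Z_7.
Ch(Z_11) = {Z_13}.
Other parents of Z_11's children:
  Z_13 also has parents Z_0, Z_5, Z_7, Z_9, Z_10, Z_12.
MB(Z_11) = {Z_0, Z_3, Z_5, Z_7, Z_9, Z_10, Z_12, Z_13}.
Comparing with the claimed set, Z_5 is missing.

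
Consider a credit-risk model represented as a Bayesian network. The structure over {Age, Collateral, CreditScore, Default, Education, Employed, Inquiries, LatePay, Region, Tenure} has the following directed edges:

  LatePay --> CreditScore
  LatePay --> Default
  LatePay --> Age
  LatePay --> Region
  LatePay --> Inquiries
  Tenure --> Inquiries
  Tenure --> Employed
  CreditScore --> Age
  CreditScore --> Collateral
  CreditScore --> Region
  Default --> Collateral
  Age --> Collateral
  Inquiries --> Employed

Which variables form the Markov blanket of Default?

{Age, Collateral, CreditScore, LatePay}

The Markov blanket of a node is its parents, its children, and the other parents of its children.
Default has child Collateral.
Pa(Default) = {LatePay}.
Other parents of Default's children:
  Collateral: Age, CreditScore
MB(Default) = {Age, Collateral, CreditScore, LatePay}.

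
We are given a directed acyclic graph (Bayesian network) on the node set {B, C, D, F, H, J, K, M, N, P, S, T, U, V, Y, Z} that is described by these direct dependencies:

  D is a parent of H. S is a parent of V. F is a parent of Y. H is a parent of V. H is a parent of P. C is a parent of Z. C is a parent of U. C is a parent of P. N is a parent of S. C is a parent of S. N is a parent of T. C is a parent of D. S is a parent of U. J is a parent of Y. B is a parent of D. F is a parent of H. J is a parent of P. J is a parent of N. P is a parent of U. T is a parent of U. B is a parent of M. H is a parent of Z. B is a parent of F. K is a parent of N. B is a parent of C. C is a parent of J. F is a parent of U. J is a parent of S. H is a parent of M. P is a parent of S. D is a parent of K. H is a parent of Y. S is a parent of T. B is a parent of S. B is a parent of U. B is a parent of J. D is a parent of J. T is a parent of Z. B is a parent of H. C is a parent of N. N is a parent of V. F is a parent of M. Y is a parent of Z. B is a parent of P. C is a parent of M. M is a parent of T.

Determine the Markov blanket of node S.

{B, C, F, H, J, M, N, P, T, U, V}

Pa(S) = {B, C, J, N, P}.
Ch(S) = {T, U, V}.
Co-parents of S (other parents of its children):
  T also has parents M, N.
  U also has parents B, C, F, P, T.
  V also has parents H, N.
Taking the union gives {B, C, F, H, J, M, N, P, T, U, V}.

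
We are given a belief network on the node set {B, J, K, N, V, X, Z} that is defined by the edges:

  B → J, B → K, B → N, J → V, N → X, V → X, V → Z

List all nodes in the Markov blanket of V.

Children of V: X, Z.
V has parent J.
Parents of each child, excluding V:
  X: N
  Z: —
Taking the union gives {J, N, X, Z}.

{J, N, X, Z}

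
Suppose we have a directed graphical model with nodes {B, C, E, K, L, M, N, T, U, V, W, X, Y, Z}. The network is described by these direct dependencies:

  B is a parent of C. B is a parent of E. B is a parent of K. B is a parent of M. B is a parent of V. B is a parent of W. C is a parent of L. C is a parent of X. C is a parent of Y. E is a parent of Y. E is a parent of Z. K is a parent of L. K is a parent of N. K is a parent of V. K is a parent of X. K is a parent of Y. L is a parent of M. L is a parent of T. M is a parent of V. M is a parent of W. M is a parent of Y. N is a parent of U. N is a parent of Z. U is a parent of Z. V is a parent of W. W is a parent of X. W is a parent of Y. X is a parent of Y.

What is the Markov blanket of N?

The Markov blanket of a node is its parents, its children, and the other parents of its children.
Pa(N) = {K}.
N has children U, Z.
Parents of each child, excluding N:
  U: no additional parents.
  Z also has parents E, U.
Taking the union gives {E, K, U, Z}.

{E, K, U, Z}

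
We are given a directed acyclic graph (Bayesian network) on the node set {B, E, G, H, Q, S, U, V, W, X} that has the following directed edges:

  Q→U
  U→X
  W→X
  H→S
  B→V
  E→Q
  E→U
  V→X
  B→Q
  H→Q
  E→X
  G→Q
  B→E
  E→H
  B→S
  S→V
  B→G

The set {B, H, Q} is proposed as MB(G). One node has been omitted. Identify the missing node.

G's parents: B.
Children of G: Q.
Parents of each child, excluding G:
  Q: B, E, H
MB(G) = {B, E, H, Q}.
Comparing with the claimed set, E is missing.

E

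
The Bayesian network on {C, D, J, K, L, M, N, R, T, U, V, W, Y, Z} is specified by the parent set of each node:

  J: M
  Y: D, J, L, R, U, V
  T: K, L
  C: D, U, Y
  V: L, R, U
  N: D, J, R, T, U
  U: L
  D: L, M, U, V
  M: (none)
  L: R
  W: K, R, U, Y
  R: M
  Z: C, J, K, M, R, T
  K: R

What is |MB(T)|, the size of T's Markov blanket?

The Markov blanket of a node is its parents, its children, and the other parents of its children.
T has parents K, L.
Children of T: N, Z.
Co-parents of T (other parents of its children):
  N: D, J, R, U
  Z: C, J, K, M, R
MB(T) = {C, D, J, K, L, M, N, R, U, Z}, which has 10 nodes.

10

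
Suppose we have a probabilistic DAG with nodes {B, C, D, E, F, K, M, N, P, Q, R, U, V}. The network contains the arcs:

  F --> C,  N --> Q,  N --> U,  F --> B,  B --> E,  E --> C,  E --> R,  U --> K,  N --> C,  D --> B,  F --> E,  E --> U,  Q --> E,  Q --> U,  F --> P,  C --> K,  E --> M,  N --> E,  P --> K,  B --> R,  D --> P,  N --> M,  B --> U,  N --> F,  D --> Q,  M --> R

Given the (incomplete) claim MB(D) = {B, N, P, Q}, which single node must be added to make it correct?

F

By definition, MB(D) is built from D's parents, D's children, and the co-parents of D.
Ch(D) = {B, P, Q}.
D's parents: none.
For each child, the remaining parents (spouses of D):
  Q's other parent is N.
  B also has parent F.
  P's other parent is F.
MB(D) = {B, F, N, P, Q}.
Comparing with the claimed set, F is missing.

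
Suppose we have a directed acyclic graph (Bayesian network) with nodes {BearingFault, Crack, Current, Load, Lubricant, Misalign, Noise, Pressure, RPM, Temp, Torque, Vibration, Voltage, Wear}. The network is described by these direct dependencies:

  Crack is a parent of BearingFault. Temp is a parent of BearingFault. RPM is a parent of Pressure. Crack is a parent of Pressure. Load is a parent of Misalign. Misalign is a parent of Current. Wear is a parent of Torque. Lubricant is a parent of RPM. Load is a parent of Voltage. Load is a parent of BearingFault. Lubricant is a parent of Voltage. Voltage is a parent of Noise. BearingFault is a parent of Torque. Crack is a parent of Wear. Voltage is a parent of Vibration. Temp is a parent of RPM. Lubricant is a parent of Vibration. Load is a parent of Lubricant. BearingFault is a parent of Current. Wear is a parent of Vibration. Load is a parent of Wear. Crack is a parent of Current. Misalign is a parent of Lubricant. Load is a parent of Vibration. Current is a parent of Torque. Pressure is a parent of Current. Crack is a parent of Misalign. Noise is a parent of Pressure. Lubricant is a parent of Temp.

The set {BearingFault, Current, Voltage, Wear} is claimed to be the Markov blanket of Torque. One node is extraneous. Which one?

Voltage

Parents of Torque: BearingFault, Current, Wear.
Children of Torque: none.
Torque has no children, so there are no co-parents.
MB(Torque) = {BearingFault, Current, Wear}.
Voltage is neither a parent, child, nor co-parent of Torque, so it does not belong.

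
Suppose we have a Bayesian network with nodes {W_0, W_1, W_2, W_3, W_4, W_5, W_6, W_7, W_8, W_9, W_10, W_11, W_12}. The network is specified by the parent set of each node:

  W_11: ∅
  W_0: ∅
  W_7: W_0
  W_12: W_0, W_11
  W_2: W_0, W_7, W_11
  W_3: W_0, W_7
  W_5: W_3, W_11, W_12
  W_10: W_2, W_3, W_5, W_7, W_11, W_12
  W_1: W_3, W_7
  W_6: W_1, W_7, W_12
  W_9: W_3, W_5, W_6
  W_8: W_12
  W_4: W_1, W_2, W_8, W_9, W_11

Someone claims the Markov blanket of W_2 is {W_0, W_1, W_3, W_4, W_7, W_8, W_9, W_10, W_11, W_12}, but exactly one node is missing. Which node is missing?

By definition, MB(W_2) is built from W_2's parents, W_2's children, and the co-parents of W_2.
W_2's children: W_4, W_10.
Pa(W_2) = {W_0, W_7, W_11}.
Co-parents of W_2 (other parents of its children):
  W_10's other parents are W_3, W_5, W_7, W_11, W_12.
  parents(W_4) \ {W_2} = {W_1, W_8, W_9, W_11}.
MB(W_2) = {W_0, W_1, W_3, W_4, W_5, W_7, W_8, W_9, W_10, W_11, W_12}.
Comparing with the claimed set, W_5 is missing.

W_5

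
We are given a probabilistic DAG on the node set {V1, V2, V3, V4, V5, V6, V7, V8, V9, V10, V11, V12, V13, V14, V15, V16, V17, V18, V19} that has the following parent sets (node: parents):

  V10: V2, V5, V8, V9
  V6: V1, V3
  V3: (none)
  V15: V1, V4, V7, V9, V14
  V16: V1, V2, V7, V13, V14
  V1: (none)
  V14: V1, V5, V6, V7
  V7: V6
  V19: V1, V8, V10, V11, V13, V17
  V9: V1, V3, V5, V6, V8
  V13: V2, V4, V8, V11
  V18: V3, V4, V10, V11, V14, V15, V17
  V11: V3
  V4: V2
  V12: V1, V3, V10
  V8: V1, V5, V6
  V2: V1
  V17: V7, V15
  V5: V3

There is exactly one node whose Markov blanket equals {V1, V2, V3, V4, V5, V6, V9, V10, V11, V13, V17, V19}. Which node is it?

The target node must have every member of {V1, V2, V3, V4, V5, V6, V9, V10, V11, V13, V17, V19} as a parent, child, or co-parent, and no others.
Parents of V8: V1, V5, V6; children: V9, V10, V13, V19; co-parents: V1, V2, V3, V4, V5, V6, V9, V10, V11, V13, V17.
These exactly cover the given set, so the node is V8.

V8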